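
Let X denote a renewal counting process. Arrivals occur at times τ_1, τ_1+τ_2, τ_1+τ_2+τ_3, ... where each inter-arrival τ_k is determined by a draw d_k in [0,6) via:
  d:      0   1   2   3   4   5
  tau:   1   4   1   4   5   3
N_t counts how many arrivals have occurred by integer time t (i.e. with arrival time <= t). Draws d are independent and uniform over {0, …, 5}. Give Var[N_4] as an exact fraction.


Inter-arrival values over d=0..5: [1, 4, 1, 4, 5, 3]
Each d has probability 1/6, so the pmf of τ is: f(1) = 1/3, f(3) = 1/6, f(4) = 1/3, f(5) = 1/6
Let p_n(j) = P(N_n = j), with p_0 = [1]. Condition on τ_1: p_n(0) = P(τ > n), and for j >= 1, p_n(j) = Σ_{k<=n} f(k)·p_{n−k}(j−1)
p_1 = [2/3, 1/3]  (j = 0..1)
p_2 = [2/3, 2/9, 1/9]  (j = 0..2)
p_3 = [1/2, 7/18, 2/27, 1/27]  (j = 0..3)
p_4 = [1/6, 11/18, 5/27, 2/81, 1/81]  (j = 0..4)
E[N_4] = Σ j·p_4(j) = 179/162;  E[N_4²] = Σ j²·p_4(j) = 287/162
Var[N_4] = 287/162 − (179/162)² = 14453/26244

14453/26244


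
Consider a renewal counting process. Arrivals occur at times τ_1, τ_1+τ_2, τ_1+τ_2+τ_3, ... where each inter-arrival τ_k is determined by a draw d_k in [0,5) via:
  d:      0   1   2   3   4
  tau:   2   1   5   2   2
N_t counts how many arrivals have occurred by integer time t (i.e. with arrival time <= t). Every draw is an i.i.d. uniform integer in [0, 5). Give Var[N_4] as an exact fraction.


318724/390625

Inter-arrival values over d=0..4: [2, 1, 5, 2, 2]
Each d has probability 1/5, so the pmf of τ is: f(1) = 1/5, f(2) = 3/5, f(5) = 1/5
Let p_n(j) = P(N_n = j), with p_0 = [1]. Condition on τ_1: p_n(0) = P(τ > n), and for j >= 1, p_n(j) = Σ_{k<=n} f(k)·p_{n−k}(j−1)
p_1 = [4/5, 1/5]  (j = 0..1)
p_2 = [1/5, 19/25, 1/25]  (j = 0..2)
p_3 = [1/5, 13/25, 34/125, 1/125]  (j = 0..3)
p_4 = [1/5, 4/25, 14/25, 49/625, 1/625]  (j = 0..4)
E[N_4] = Σ j·p_4(j) = 951/625;  E[N_4²] = Σ j²·p_4(j) = 1957/625
Var[N_4] = 1957/625 − (951/625)² = 318724/390625


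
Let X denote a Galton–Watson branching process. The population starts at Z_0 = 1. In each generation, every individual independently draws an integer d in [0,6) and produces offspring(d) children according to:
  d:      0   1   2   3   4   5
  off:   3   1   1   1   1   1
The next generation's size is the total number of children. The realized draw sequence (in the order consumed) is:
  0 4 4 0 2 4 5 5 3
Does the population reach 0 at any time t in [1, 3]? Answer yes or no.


no

gen 0: Z_0=1, draws=[0], offspring=[3], Z_1=3
gen 1: Z_1=3, draws=[4, 4, 0], offspring=[1, 1, 3], Z_2=5
gen 2: Z_2=5, draws=[2, 4, 5, 5, 3], offspring=[1, 1, 1, 1, 1], Z_3=5


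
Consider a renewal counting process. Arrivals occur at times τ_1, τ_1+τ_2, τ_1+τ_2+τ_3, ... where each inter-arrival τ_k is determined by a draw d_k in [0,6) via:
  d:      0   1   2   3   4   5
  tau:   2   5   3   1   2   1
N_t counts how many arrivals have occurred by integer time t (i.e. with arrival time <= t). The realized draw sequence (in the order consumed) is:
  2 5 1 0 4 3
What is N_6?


2

draw d_1=2: τ_1=3, arrival time A_1=3
draw d_2=5: τ_2=1, arrival time A_2=4
draw d_3=1: τ_3=5, arrival time A_3=9
draw d_4=0: τ_4=2, arrival time A_4=11
draw d_5=4: τ_5=2, arrival time A_5=13
draw d_6=3: τ_6=1, arrival time A_6=14
N_t over t=0..6: 0:0 1:0 2:0 3:1 4:2 5:2 6:2


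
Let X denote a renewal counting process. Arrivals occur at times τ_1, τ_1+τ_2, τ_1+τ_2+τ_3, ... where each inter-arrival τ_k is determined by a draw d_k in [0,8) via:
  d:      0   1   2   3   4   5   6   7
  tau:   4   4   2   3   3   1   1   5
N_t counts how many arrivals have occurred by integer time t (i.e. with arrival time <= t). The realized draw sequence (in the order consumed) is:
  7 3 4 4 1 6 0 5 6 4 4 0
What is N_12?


3

draw d_1=7: τ_1=5, arrival time A_1=5
draw d_2=3: τ_2=3, arrival time A_2=8
draw d_3=4: τ_3=3, arrival time A_3=11
draw d_4=4: τ_4=3, arrival time A_4=14
draw d_5=1: τ_5=4, arrival time A_5=18
draw d_6=6: τ_6=1, arrival time A_6=19
draw d_7=0: τ_7=4, arrival time A_7=23
draw d_8=5: τ_8=1, arrival time A_8=24
draw d_9=6: τ_9=1, arrival time A_9=25
draw d_10=4: τ_10=3, arrival time A_10=28
draw d_11=4: τ_11=3, arrival time A_11=31
draw d_12=0: τ_12=4, arrival time A_12=35
N_t over t=0..12: 0:0 1:0 2:0 3:0 4:0 5:1 6:1 7:1 8:2 9:2 10:2 11:3 12:3


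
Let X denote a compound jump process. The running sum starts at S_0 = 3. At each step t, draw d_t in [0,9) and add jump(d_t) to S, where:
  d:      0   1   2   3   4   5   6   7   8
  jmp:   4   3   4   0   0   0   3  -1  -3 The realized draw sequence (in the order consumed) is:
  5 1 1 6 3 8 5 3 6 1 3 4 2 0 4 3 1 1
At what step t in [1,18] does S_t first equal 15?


10

t=0: S=3, d=5, jump=0, S_1=3
t=1: S=3, d=1, jump=3, S_2=6
t=2: S=6, d=1, jump=3, S_3=9
t=3: S=9, d=6, jump=3, S_4=12
t=4: S=12, d=3, jump=0, S_5=12
t=5: S=12, d=8, jump=-3, S_6=9
t=6: S=9, d=5, jump=0, S_7=9
t=7: S=9, d=3, jump=0, S_8=9
t=8: S=9, d=6, jump=3, S_9=12
t=9: S=12, d=1, jump=3, S_10=15
t=10: S=15, d=3, jump=0, S_11=15
t=11: S=15, d=4, jump=0, S_12=15
t=12: S=15, d=2, jump=4, S_13=19
t=13: S=19, d=0, jump=4, S_14=23
t=14: S=23, d=4, jump=0, S_15=23
t=15: S=23, d=3, jump=0, S_16=23
t=16: S=23, d=1, jump=3, S_17=26
t=17: S=26, d=1, jump=3, S_18=29


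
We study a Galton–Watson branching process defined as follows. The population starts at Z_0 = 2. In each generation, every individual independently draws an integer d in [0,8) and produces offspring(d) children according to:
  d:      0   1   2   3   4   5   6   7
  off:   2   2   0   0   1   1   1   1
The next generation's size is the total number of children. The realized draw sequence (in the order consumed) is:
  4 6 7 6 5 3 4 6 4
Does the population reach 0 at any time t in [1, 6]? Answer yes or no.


no

gen 0: Z_0=2, draws=[4, 6], offspring=[1, 1], Z_1=2
gen 1: Z_1=2, draws=[7, 6], offspring=[1, 1], Z_2=2
gen 2: Z_2=2, draws=[5, 3], offspring=[1, 0], Z_3=1
gen 3: Z_3=1, draws=[4], offspring=[1], Z_4=1
gen 4: Z_4=1, draws=[6], offspring=[1], Z_5=1
gen 5: Z_5=1, draws=[4], offspring=[1], Z_6=1


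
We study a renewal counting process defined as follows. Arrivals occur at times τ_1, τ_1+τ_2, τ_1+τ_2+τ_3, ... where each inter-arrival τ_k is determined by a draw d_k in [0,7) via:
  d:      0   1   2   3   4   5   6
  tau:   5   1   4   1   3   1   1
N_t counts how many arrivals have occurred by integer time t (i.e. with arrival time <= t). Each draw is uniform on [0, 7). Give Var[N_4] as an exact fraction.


7584974/5764801

Inter-arrival values over d=0..6: [5, 1, 4, 1, 3, 1, 1]
Each d has probability 1/7, so the pmf of τ is: f(1) = 4/7, f(3) = 1/7, f(4) = 1/7, f(5) = 1/7
Let p_n(j) = P(N_n = j), with p_0 = [1]. Condition on τ_1: p_n(0) = P(τ > n), and for j >= 1, p_n(j) = Σ_{k<=n} f(k)·p_{n−k}(j−1)
p_1 = [3/7, 4/7]  (j = 0..1)
p_2 = [3/7, 12/49, 16/49]  (j = 0..2)
p_3 = [2/7, 19/49, 48/343, 64/343]  (j = 0..3)
p_4 = [1/7, 18/49, 104/343, 192/2401, 256/2401]  (j = 0..4)
E[N_4] = Σ j·p_4(j) = 3938/2401;  E[N_4²] = Σ j²·p_4(j) = 1374/343
Var[N_4] = 1374/343 − (3938/2401)² = 7584974/5764801


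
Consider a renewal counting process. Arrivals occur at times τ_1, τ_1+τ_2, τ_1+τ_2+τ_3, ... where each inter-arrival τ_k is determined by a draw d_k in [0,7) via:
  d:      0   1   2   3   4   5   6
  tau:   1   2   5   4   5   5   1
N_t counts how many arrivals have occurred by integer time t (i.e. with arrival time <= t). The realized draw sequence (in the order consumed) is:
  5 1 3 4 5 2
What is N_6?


1

draw d_1=5: τ_1=5, arrival time A_1=5
draw d_2=1: τ_2=2, arrival time A_2=7
draw d_3=3: τ_3=4, arrival time A_3=11
draw d_4=4: τ_4=5, arrival time A_4=16
draw d_5=5: τ_5=5, arrival time A_5=21
draw d_6=2: τ_6=5, arrival time A_6=26
N_t over t=0..6: 0:0 1:0 2:0 3:0 4:0 5:1 6:1


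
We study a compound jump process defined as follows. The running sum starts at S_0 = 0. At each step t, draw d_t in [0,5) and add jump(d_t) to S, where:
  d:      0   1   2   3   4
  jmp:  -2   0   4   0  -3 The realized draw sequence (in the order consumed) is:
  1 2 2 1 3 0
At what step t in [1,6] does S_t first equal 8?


t=0: S=0, d=1, jump=0, S_1=0
t=1: S=0, d=2, jump=4, S_2=4
t=2: S=4, d=2, jump=4, S_3=8
t=3: S=8, d=1, jump=0, S_4=8
t=4: S=8, d=3, jump=0, S_5=8
t=5: S=8, d=0, jump=-2, S_6=6

3


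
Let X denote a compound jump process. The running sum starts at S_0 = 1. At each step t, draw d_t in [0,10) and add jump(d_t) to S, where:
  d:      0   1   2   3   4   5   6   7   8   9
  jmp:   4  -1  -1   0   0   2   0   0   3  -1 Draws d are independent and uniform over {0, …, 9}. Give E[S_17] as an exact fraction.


Outcome values over d=0..9: [4, -1, -1, 0, 0, 2, 0, 0, 3, -1]
Σy = 6, Σy² = 32, M = 10
μ = 6/10 = 3/5,  σ² = 32/10 − (3/5)² = 71/25
E[S_17] = 1 + 17·(3/5) = 56/5

56/5


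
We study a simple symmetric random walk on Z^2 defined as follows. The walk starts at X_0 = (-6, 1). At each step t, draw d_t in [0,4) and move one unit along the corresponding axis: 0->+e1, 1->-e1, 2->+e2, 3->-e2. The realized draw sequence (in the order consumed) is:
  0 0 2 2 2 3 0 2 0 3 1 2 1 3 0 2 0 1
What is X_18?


t=0: X=(-6, 1), d=0 → +e1, X_1=(-5, 1)
t=1: X=(-5, 1), d=0 → +e1, X_2=(-4, 1)
t=2: X=(-4, 1), d=2 → +e2, X_3=(-4, 2)
t=3: X=(-4, 2), d=2 → +e2, X_4=(-4, 3)
t=4: X=(-4, 3), d=2 → +e2, X_5=(-4, 4)
t=5: X=(-4, 4), d=3 → -e2, X_6=(-4, 3)
t=6: X=(-4, 3), d=0 → +e1, X_7=(-3, 3)
t=7: X=(-3, 3), d=2 → +e2, X_8=(-3, 4)
t=8: X=(-3, 4), d=0 → +e1, X_9=(-2, 4)
t=9: X=(-2, 4), d=3 → -e2, X_10=(-2, 3)
t=10: X=(-2, 3), d=1 → -e1, X_11=(-3, 3)
t=11: X=(-3, 3), d=2 → +e2, X_12=(-3, 4)
t=12: X=(-3, 4), d=1 → -e1, X_13=(-4, 4)
t=13: X=(-4, 4), d=3 → -e2, X_14=(-4, 3)
t=14: X=(-4, 3), d=0 → +e1, X_15=(-3, 3)
t=15: X=(-3, 3), d=2 → +e2, X_16=(-3, 4)
t=16: X=(-3, 4), d=0 → +e1, X_17=(-2, 4)
t=17: X=(-2, 4), d=1 → -e1, X_18=(-3, 4)

(-3, 4)


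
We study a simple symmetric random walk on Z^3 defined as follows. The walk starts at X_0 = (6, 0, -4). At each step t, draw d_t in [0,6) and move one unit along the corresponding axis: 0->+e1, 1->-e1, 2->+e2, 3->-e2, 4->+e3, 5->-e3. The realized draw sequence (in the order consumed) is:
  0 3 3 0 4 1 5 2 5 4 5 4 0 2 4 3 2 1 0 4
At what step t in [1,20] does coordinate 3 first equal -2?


t=0: X=(6, 0, -4), d=0 → +e1, X_1=(7, 0, -4)
t=1: X=(7, 0, -4), d=3 → -e2, X_2=(7, -1, -4)
t=2: X=(7, -1, -4), d=3 → -e2, X_3=(7, -2, -4)
t=3: X=(7, -2, -4), d=0 → +e1, X_4=(8, -2, -4)
t=4: X=(8, -2, -4), d=4 → +e3, X_5=(8, -2, -3)
t=5: X=(8, -2, -3), d=1 → -e1, X_6=(7, -2, -3)
t=6: X=(7, -2, -3), d=5 → -e3, X_7=(7, -2, -4)
t=7: X=(7, -2, -4), d=2 → +e2, X_8=(7, -1, -4)
t=8: X=(7, -1, -4), d=5 → -e3, X_9=(7, -1, -5)
t=9: X=(7, -1, -5), d=4 → +e3, X_10=(7, -1, -4)
t=10: X=(7, -1, -4), d=5 → -e3, X_11=(7, -1, -5)
t=11: X=(7, -1, -5), d=4 → +e3, X_12=(7, -1, -4)
t=12: X=(7, -1, -4), d=0 → +e1, X_13=(8, -1, -4)
t=13: X=(8, -1, -4), d=2 → +e2, X_14=(8, 0, -4)
t=14: X=(8, 0, -4), d=4 → +e3, X_15=(8, 0, -3)
t=15: X=(8, 0, -3), d=3 → -e2, X_16=(8, -1, -3)
t=16: X=(8, -1, -3), d=2 → +e2, X_17=(8, 0, -3)
t=17: X=(8, 0, -3), d=1 → -e1, X_18=(7, 0, -3)
t=18: X=(7, 0, -3), d=0 → +e1, X_19=(8, 0, -3)
t=19: X=(8, 0, -3), d=4 → +e3, X_20=(8, 0, -2)

20


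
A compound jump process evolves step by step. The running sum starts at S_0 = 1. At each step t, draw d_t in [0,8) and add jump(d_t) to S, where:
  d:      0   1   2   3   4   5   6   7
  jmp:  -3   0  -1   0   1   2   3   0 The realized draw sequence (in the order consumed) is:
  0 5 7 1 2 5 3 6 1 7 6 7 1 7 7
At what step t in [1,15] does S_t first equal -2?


1

t=0: S=1, d=0, jump=-3, S_1=-2
t=1: S=-2, d=5, jump=2, S_2=0
t=2: S=0, d=7, jump=0, S_3=0
t=3: S=0, d=1, jump=0, S_4=0
t=4: S=0, d=2, jump=-1, S_5=-1
t=5: S=-1, d=5, jump=2, S_6=1
t=6: S=1, d=3, jump=0, S_7=1
t=7: S=1, d=6, jump=3, S_8=4
t=8: S=4, d=1, jump=0, S_9=4
t=9: S=4, d=7, jump=0, S_10=4
t=10: S=4, d=6, jump=3, S_11=7
t=11: S=7, d=7, jump=0, S_12=7
t=12: S=7, d=1, jump=0, S_13=7
t=13: S=7, d=7, jump=0, S_14=7
t=14: S=7, d=7, jump=0, S_15=7


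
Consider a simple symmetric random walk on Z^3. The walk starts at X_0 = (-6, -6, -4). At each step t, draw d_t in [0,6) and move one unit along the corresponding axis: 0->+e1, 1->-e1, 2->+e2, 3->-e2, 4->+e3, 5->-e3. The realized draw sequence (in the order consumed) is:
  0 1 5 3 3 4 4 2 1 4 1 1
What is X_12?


t=0: X=(-6, -6, -4), d=0 → +e1, X_1=(-5, -6, -4)
t=1: X=(-5, -6, -4), d=1 → -e1, X_2=(-6, -6, -4)
t=2: X=(-6, -6, -4), d=5 → -e3, X_3=(-6, -6, -5)
t=3: X=(-6, -6, -5), d=3 → -e2, X_4=(-6, -7, -5)
t=4: X=(-6, -7, -5), d=3 → -e2, X_5=(-6, -8, -5)
t=5: X=(-6, -8, -5), d=4 → +e3, X_6=(-6, -8, -4)
t=6: X=(-6, -8, -4), d=4 → +e3, X_7=(-6, -8, -3)
t=7: X=(-6, -8, -3), d=2 → +e2, X_8=(-6, -7, -3)
t=8: X=(-6, -7, -3), d=1 → -e1, X_9=(-7, -7, -3)
t=9: X=(-7, -7, -3), d=4 → +e3, X_10=(-7, -7, -2)
t=10: X=(-7, -7, -2), d=1 → -e1, X_11=(-8, -7, -2)
t=11: X=(-8, -7, -2), d=1 → -e1, X_12=(-9, -7, -2)

(-9, -7, -2)


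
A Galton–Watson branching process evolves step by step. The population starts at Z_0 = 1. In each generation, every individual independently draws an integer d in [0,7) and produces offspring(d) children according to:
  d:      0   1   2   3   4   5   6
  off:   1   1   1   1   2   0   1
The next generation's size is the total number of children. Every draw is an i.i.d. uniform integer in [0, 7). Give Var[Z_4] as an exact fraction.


Outcome values over d=0..6: [1, 1, 1, 1, 2, 0, 1]
Σy = 7, Σy² = 9, M = 7
μ = 7/7 = 1,  σ² = 9/7 − (1)² = 2/7
V_0 = 0, E_0 = 1
V_1 = 2/7·E_0 + (1)²·V_0 = 2/7;  E_1 = 1
V_2 = 2/7·E_1 + (1)²·V_1 = 4/7;  E_2 = 1
V_3 = 2/7·E_2 + (1)²·V_2 = 6/7;  E_3 = 1
V_4 = 2/7·E_3 + (1)²·V_3 = 8/7;  E_4 = 1

8/7


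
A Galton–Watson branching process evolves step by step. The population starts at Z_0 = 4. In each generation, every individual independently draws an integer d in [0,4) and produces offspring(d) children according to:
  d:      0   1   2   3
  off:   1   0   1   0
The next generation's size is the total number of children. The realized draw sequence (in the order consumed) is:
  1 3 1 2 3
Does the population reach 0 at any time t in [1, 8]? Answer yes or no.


yes

gen 0: Z_0=4, draws=[1, 3, 1, 2], offspring=[0, 0, 0, 1], Z_1=1
gen 1: Z_1=1, draws=[3], offspring=[0], Z_2=0
gen 2: Z_2=0, draws=[], offspring=[], Z_3=0
gen 3: Z_3=0, draws=[], offspring=[], Z_4=0
gen 4: Z_4=0, draws=[], offspring=[], Z_5=0
gen 5: Z_5=0, draws=[], offspring=[], Z_6=0
gen 6: Z_6=0, draws=[], offspring=[], Z_7=0
gen 7: Z_7=0, draws=[], offspring=[], Z_8=0


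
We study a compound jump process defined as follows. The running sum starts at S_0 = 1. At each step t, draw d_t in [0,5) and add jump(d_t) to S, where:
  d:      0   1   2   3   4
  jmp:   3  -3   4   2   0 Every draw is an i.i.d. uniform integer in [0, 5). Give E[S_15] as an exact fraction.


19

Outcome values over d=0..4: [3, -3, 4, 2, 0]
Σy = 6, Σy² = 38, M = 5
μ = 6/5 = 6/5,  σ² = 38/5 − (6/5)² = 154/25
E[S_15] = 1 + 15·(6/5) = 19


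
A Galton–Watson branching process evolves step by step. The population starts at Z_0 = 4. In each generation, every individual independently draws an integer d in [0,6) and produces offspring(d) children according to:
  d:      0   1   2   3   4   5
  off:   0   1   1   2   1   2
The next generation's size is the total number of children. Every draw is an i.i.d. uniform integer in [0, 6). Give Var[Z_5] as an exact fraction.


Outcome values over d=0..5: [0, 1, 1, 2, 1, 2]
Σy = 7, Σy² = 11, M = 6
μ = 7/6 = 7/6,  σ² = 11/6 − (7/6)² = 17/36
V_0 = 0, E_0 = 4
V_1 = 17/36·E_0 + (7/6)²·V_0 = 17/9;  E_1 = 14/3
V_2 = 17/36·E_1 + (7/6)²·V_1 = 1547/324;  E_2 = 49/9
V_3 = 17/36·E_2 + (7/6)²·V_2 = 105791/11664;  E_3 = 343/54
V_4 = 17/36·E_3 + (7/6)²·V_3 = 6443255/419904;  E_4 = 2401/324
V_5 = 17/36·E_4 + (7/6)²·V_4 = 368618327/15116544;  E_5 = 16807/1944

368618327/15116544


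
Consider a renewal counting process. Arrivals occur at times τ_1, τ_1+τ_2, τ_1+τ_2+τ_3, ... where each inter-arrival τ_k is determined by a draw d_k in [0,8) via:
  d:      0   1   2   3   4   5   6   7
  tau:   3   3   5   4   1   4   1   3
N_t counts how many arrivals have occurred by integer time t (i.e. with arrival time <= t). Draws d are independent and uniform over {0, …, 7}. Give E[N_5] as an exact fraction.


1501/1024

Inter-arrival values over d=0..7: [3, 3, 5, 4, 1, 4, 1, 3]
Each d has probability 1/8, so the pmf of τ is: f(1) = 1/4, f(3) = 3/8, f(4) = 1/4, f(5) = 1/8
Renewal equation for m(n) = E[N_n]: condition on τ_1 = k (if k <= n, one arrival plus a fresh copy on the remaining n−k steps): m(n) = F(n) + Σ_{k<=n} f(k)·m(n−k), where F(n) = P(τ <= n) and m(0) = 0
m(1) = F(1) = 1/4
m(2) = F(2) + f(1)·m(1) = 1/4 + 1/4·1/4 = 5/16
m(3) = F(3) + f(1)·m(2) = 5/8 + 1/4·5/16 = 45/64
m(4) = F(4) + f(1)·m(3) + f(3)·m(1) = 7/8 + 1/4·45/64 + 3/8·1/4 = 293/256
m(5) = F(5) + f(1)·m(4) + f(3)·m(2) + f(4)·m(1) = 1 + 1/4·293/256 + 3/8·5/16 + 1/4·1/4 = 1501/1024
E[N_5] = m(5) = 1501/1024


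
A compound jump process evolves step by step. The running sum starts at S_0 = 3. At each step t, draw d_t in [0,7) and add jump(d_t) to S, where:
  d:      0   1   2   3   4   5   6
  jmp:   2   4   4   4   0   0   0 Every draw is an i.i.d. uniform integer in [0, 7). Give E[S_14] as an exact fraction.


Outcome values over d=0..6: [2, 4, 4, 4, 0, 0, 0]
Σy = 14, Σy² = 52, M = 7
μ = 14/7 = 2,  σ² = 52/7 − (2)² = 24/7
E[S_14] = 3 + 14·(2) = 31

31


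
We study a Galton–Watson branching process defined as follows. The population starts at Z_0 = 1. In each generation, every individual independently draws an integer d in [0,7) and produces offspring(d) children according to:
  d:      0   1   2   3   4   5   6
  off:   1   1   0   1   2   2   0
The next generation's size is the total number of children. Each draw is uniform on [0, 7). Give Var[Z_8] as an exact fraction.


32/7

Outcome values over d=0..6: [1, 1, 0, 1, 2, 2, 0]
Σy = 7, Σy² = 11, M = 7
μ = 7/7 = 1,  σ² = 11/7 − (1)² = 4/7
V_0 = 0, E_0 = 1
V_1 = 4/7·E_0 + (1)²·V_0 = 4/7;  E_1 = 1
V_2 = 4/7·E_1 + (1)²·V_1 = 8/7;  E_2 = 1
V_3 = 4/7·E_2 + (1)²·V_2 = 12/7;  E_3 = 1
V_4 = 4/7·E_3 + (1)²·V_3 = 16/7;  E_4 = 1
V_5 = 4/7·E_4 + (1)²·V_4 = 20/7;  E_5 = 1
V_6 = 4/7·E_5 + (1)²·V_5 = 24/7;  E_6 = 1
V_7 = 4/7·E_6 + (1)²·V_6 = 4;  E_7 = 1
V_8 = 4/7·E_7 + (1)²·V_7 = 32/7;  E_8 = 1


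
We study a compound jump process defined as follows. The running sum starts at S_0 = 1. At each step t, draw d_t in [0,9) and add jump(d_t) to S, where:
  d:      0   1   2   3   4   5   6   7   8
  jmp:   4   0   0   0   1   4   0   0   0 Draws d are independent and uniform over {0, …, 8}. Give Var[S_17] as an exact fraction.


136/3

Outcome values over d=0..8: [4, 0, 0, 0, 1, 4, 0, 0, 0]
Σy = 9, Σy² = 33, M = 9
μ = 9/9 = 1,  σ² = 33/9 − (1)² = 8/3
Independent increments: Var[S_17] = 17·σ² = 17·(8/3) = 136/3


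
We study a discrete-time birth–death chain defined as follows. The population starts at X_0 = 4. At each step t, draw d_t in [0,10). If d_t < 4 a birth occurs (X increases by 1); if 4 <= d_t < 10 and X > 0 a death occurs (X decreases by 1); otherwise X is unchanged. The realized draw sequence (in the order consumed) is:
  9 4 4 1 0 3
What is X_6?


4

t=0: X=4, d=9 → death, X_1=3
t=1: X=3, d=4 → death, X_2=2
t=2: X=2, d=4 → death, X_3=1
t=3: X=1, d=1 → birth, X_4=2
t=4: X=2, d=0 → birth, X_5=3
t=5: X=3, d=3 → birth, X_6=4


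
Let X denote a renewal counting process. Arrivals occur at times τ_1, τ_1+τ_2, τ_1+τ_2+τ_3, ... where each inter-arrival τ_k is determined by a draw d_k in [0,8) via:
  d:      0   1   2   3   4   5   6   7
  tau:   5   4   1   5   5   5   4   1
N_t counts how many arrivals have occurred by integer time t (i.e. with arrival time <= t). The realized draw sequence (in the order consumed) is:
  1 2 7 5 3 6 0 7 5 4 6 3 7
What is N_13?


4

draw d_1=1: τ_1=4, arrival time A_1=4
draw d_2=2: τ_2=1, arrival time A_2=5
draw d_3=7: τ_3=1, arrival time A_3=6
draw d_4=5: τ_4=5, arrival time A_4=11
draw d_5=3: τ_5=5, arrival time A_5=16
draw d_6=6: τ_6=4, arrival time A_6=20
draw d_7=0: τ_7=5, arrival time A_7=25
draw d_8=7: τ_8=1, arrival time A_8=26
draw d_9=5: τ_9=5, arrival time A_9=31
draw d_10=4: τ_10=5, arrival time A_10=36
draw d_11=6: τ_11=4, arrival time A_11=40
draw d_12=3: τ_12=5, arrival time A_12=45
draw d_13=7: τ_13=1, arrival time A_13=46
N_t over t=0..13: 0:0 1:0 2:0 3:0 4:1 5:2 6:3 7:3 8:3 9:3 10:3 11:4 12:4 13:4


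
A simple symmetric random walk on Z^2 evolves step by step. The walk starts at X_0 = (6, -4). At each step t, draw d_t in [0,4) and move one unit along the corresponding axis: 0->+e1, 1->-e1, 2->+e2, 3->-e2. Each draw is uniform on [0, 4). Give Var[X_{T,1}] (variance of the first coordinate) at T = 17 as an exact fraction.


Outcome values over d=0..3: [1, -1, 0, 0]
Σy = 0, Σy² = 2, M = 4
μ = 0/4 = 0,  σ² = 2/4 − (0)² = 1/2
Independent increments: Var[X_17] = 17·σ² = 17·(1/2) = 17/2

17/2


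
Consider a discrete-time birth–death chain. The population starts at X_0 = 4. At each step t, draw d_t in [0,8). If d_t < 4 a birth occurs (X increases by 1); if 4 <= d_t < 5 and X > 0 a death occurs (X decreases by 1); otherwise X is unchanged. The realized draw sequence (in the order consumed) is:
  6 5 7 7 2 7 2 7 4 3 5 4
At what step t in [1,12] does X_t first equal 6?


7

t=0: X=4, d=6 → hold, X_1=4
t=1: X=4, d=5 → hold, X_2=4
t=2: X=4, d=7 → hold, X_3=4
t=3: X=4, d=7 → hold, X_4=4
t=4: X=4, d=2 → birth, X_5=5
t=5: X=5, d=7 → hold, X_6=5
t=6: X=5, d=2 → birth, X_7=6
t=7: X=6, d=7 → hold, X_8=6
t=8: X=6, d=4 → death, X_9=5
t=9: X=5, d=3 → birth, X_10=6
t=10: X=6, d=5 → hold, X_11=6
t=11: X=6, d=4 → death, X_12=5


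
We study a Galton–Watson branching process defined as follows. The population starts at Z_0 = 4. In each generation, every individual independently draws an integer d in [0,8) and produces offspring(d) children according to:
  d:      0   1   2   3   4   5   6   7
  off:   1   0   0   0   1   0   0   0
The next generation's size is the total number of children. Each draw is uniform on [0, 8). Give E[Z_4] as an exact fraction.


1/64

Outcome values over d=0..7: [1, 0, 0, 0, 1, 0, 0, 0]
Σy = 2, Σy² = 2, M = 8
μ = 2/8 = 1/4,  σ² = 2/8 − (1/4)² = 3/16
E[Z_0] = 4
E[Z_1] = 1/4·E[Z_0] = 1
E[Z_2] = 1/4·E[Z_1] = 1/4
E[Z_3] = 1/4·E[Z_2] = 1/16
E[Z_4] = 1/4·E[Z_3] = 1/64


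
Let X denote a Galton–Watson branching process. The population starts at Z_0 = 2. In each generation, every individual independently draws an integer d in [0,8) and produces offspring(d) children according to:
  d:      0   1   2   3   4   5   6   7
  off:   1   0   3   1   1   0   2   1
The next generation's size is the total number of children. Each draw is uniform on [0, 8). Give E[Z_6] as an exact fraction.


Outcome values over d=0..7: [1, 0, 3, 1, 1, 0, 2, 1]
Σy = 9, Σy² = 17, M = 8
μ = 9/8 = 9/8,  σ² = 17/8 − (9/8)² = 55/64
E[Z_0] = 2
E[Z_1] = 9/8·E[Z_0] = 9/4
E[Z_2] = 9/8·E[Z_1] = 81/32
E[Z_3] = 9/8·E[Z_2] = 729/256
E[Z_4] = 9/8·E[Z_3] = 6561/2048
E[Z_5] = 9/8·E[Z_4] = 59049/16384
E[Z_6] = 9/8·E[Z_5] = 531441/131072

531441/131072


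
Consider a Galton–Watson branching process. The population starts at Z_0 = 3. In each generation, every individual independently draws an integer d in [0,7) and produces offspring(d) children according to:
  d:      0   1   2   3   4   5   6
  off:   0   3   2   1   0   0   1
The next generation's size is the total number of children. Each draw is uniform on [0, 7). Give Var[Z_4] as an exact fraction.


Outcome values over d=0..6: [0, 3, 2, 1, 0, 0, 1]
Σy = 7, Σy² = 15, M = 7
μ = 7/7 = 1,  σ² = 15/7 − (1)² = 8/7
V_0 = 0, E_0 = 3
V_1 = 8/7·E_0 + (1)²·V_0 = 24/7;  E_1 = 3
V_2 = 8/7·E_1 + (1)²·V_1 = 48/7;  E_2 = 3
V_3 = 8/7·E_2 + (1)²·V_2 = 72/7;  E_3 = 3
V_4 = 8/7·E_3 + (1)²·V_3 = 96/7;  E_4 = 3

96/7


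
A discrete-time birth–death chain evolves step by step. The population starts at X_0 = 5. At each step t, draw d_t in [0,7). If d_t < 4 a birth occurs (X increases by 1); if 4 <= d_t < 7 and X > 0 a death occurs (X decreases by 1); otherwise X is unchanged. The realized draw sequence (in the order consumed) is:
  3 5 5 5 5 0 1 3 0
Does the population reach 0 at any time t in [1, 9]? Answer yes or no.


t=0: X=5, d=3 → birth, X_1=6
t=1: X=6, d=5 → death, X_2=5
t=2: X=5, d=5 → death, X_3=4
t=3: X=4, d=5 → death, X_4=3
t=4: X=3, d=5 → death, X_5=2
t=5: X=2, d=0 → birth, X_6=3
t=6: X=3, d=1 → birth, X_7=4
t=7: X=4, d=3 → birth, X_8=5
t=8: X=5, d=0 → birth, X_9=6

no


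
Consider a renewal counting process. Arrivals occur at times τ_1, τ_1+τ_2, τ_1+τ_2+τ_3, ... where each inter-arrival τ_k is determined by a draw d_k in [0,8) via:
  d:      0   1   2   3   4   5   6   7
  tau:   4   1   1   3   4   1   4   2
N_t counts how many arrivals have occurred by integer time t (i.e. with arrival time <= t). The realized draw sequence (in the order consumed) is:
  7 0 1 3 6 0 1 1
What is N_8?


draw d_1=7: τ_1=2, arrival time A_1=2
draw d_2=0: τ_2=4, arrival time A_2=6
draw d_3=1: τ_3=1, arrival time A_3=7
draw d_4=3: τ_4=3, arrival time A_4=10
draw d_5=6: τ_5=4, arrival time A_5=14
draw d_6=0: τ_6=4, arrival time A_6=18
draw d_7=1: τ_7=1, arrival time A_7=19
draw d_8=1: τ_8=1, arrival time A_8=20
N_t over t=0..8: 0:0 1:0 2:1 3:1 4:1 5:1 6:2 7:3 8:3

3


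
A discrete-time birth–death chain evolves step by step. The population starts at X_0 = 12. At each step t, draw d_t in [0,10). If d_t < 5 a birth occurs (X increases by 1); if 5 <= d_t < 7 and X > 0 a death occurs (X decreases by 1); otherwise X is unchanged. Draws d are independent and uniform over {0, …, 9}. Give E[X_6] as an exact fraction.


69/5

X can drop by at most 1 per step and X_0 = 12 > T = 6, so X_t >= 12 − t >= 6 > 0 for every t <= 6: the floor at 0 (the 'and X > 0' condition) never binds. Hence X_6 = X_0 + Σ_{t<6} Y_t with i.i.d. increments Y_t = y(d_t) ∈ {+1, −1, 0}.
Outcome values over d=0..9: [1, 1, 1, 1, 1, -1, -1, 0, 0, 0]
Σy = 3, Σy² = 7, M = 10
μ = 3/10 = 3/10,  σ² = 7/10 − (3/10)² = 61/100
E[X_6] = 12 + 6·(3/10) = 69/5


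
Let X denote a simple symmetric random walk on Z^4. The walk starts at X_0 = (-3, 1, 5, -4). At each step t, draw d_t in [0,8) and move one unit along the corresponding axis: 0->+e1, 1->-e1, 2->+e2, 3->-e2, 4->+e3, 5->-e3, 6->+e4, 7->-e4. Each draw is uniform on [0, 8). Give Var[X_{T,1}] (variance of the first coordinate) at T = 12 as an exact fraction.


3

Outcome values over d=0..7: [1, -1, 0, 0, 0, 0, 0, 0]
Σy = 0, Σy² = 2, M = 8
μ = 0/8 = 0,  σ² = 2/8 − (0)² = 1/4
Independent increments: Var[X_12] = 12·σ² = 12·(1/4) = 3


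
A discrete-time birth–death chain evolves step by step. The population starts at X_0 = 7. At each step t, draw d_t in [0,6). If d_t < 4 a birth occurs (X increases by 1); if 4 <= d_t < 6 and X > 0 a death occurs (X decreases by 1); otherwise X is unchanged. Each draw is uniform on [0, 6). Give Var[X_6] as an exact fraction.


X can drop by at most 1 per step and X_0 = 7 > T = 6, so X_t >= 7 − t >= 1 > 0 for every t <= 6: the floor at 0 (the 'and X > 0' condition) never binds. Hence X_6 = X_0 + Σ_{t<6} Y_t with i.i.d. increments Y_t = y(d_t) ∈ {+1, −1, 0}.
Outcome values over d=0..5: [1, 1, 1, 1, -1, -1]
Σy = 2, Σy² = 6, M = 6
μ = 2/6 = 1/3,  σ² = 6/6 − (1/3)² = 8/9
Independent increments: Var[X_6] = 6·σ² = 6·(8/9) = 16/3

16/3


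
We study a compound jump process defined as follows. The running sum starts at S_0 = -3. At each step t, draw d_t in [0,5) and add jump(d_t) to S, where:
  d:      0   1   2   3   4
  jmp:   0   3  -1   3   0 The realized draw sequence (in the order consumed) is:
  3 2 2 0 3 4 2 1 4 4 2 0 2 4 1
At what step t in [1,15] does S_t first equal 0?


t=0: S=-3, d=3, jump=3, S_1=0
t=1: S=0, d=2, jump=-1, S_2=-1
t=2: S=-1, d=2, jump=-1, S_3=-2
t=3: S=-2, d=0, jump=0, S_4=-2
t=4: S=-2, d=3, jump=3, S_5=1
t=5: S=1, d=4, jump=0, S_6=1
t=6: S=1, d=2, jump=-1, S_7=0
t=7: S=0, d=1, jump=3, S_8=3
t=8: S=3, d=4, jump=0, S_9=3
t=9: S=3, d=4, jump=0, S_10=3
t=10: S=3, d=2, jump=-1, S_11=2
t=11: S=2, d=0, jump=0, S_12=2
t=12: S=2, d=2, jump=-1, S_13=1
t=13: S=1, d=4, jump=0, S_14=1
t=14: S=1, d=1, jump=3, S_15=4

1


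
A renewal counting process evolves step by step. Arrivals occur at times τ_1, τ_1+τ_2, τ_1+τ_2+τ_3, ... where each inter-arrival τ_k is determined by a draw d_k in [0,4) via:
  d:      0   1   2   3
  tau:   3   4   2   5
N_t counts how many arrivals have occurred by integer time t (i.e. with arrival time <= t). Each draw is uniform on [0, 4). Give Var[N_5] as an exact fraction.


39/256

Inter-arrival values over d=0..3: [3, 4, 2, 5]
Each d has probability 1/4, so the pmf of τ is: f(2) = 1/4, f(3) = 1/4, f(4) = 1/4, f(5) = 1/4
Let p_n(j) = P(N_n = j), with p_0 = [1]. Condition on τ_1: p_n(0) = P(τ > n), and for j >= 1, p_n(j) = Σ_{k<=n} f(k)·p_{n−k}(j−1)
p_1 = [1]  (j = 0)
p_2 = [3/4, 1/4]  (j = 0..1)
p_3 = [1/2, 1/2]  (j = 0..1)
p_4 = [1/4, 11/16, 1/16]  (j = 0..2)
p_5 = [0, 13/16, 3/16]  (j = 0..2)
E[N_5] = Σ j·p_5(j) = 19/16;  E[N_5²] = Σ j²·p_5(j) = 25/16
Var[N_5] = 25/16 − (19/16)² = 39/256


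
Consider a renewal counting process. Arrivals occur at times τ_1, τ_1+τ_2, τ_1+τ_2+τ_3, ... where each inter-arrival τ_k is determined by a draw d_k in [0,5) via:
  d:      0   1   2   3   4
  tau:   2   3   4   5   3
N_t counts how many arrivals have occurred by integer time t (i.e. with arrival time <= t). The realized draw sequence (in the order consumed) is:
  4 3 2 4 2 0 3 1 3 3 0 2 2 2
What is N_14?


draw d_1=4: τ_1=3, arrival time A_1=3
draw d_2=3: τ_2=5, arrival time A_2=8
draw d_3=2: τ_3=4, arrival time A_3=12
draw d_4=4: τ_4=3, arrival time A_4=15
draw d_5=2: τ_5=4, arrival time A_5=19
draw d_6=0: τ_6=2, arrival time A_6=21
draw d_7=3: τ_7=5, arrival time A_7=26
draw d_8=1: τ_8=3, arrival time A_8=29
draw d_9=3: τ_9=5, arrival time A_9=34
draw d_10=3: τ_10=5, arrival time A_10=39
draw d_11=0: τ_11=2, arrival time A_11=41
draw d_12=2: τ_12=4, arrival time A_12=45
draw d_13=2: τ_13=4, arrival time A_13=49
draw d_14=2: τ_14=4, arrival time A_14=53
N_t over t=0..14: 0:0 1:0 2:0 3:1 4:1 5:1 6:1 7:1 8:2 9:2 10:2 11:2 12:3 13:3 14:3

3


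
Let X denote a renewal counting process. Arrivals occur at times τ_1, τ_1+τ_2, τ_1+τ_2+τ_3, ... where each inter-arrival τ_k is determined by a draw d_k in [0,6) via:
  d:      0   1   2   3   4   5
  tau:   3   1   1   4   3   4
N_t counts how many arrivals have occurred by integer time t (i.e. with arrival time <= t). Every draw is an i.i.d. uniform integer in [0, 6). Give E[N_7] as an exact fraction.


Inter-arrival values over d=0..5: [3, 1, 1, 4, 3, 4]
Each d has probability 1/6, so the pmf of τ is: f(1) = 1/3, f(3) = 1/3, f(4) = 1/3
Renewal equation for m(n) = E[N_n]: condition on τ_1 = k (if k <= n, one arrival plus a fresh copy on the remaining n−k steps): m(n) = F(n) + Σ_{k<=n} f(k)·m(n−k), where F(n) = P(τ <= n) and m(0) = 0
m(1) = F(1) = 1/3
m(2) = F(2) + f(1)·m(1) = 1/3 + 1/3·1/3 = 4/9
m(3) = F(3) + f(1)·m(2) = 2/3 + 1/3·4/9 = 22/27
m(4) = F(4) + f(1)·m(3) + f(3)·m(1) = 1 + 1/3·22/27 + 1/3·1/3 = 112/81
m(5) = F(5) + f(1)·m(4) + f(3)·m(2) + f(4)·m(1) = 1 + 1/3·112/81 + 1/3·4/9 + 1/3·1/3 = 418/243
m(6) = F(6) + f(1)·m(5) + f(3)·m(3) + f(4)·m(2) = 1 + 1/3·418/243 + 1/3·22/27 + 1/3·4/9 = 1453/729
m(7) = F(7) + f(1)·m(6) + f(3)·m(4) + f(4)·m(3) = 1 + 1/3·1453/729 + 1/3·112/81 + 1/3·22/27 = 5242/2187
E[N_7] = m(7) = 5242/2187

5242/2187


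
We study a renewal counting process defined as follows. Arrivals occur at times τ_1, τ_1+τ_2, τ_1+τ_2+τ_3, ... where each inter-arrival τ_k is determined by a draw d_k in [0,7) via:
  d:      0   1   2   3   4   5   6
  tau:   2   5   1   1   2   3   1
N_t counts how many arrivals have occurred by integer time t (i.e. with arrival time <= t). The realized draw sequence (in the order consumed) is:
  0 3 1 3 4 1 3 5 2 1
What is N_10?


4

draw d_1=0: τ_1=2, arrival time A_1=2
draw d_2=3: τ_2=1, arrival time A_2=3
draw d_3=1: τ_3=5, arrival time A_3=8
draw d_4=3: τ_4=1, arrival time A_4=9
draw d_5=4: τ_5=2, arrival time A_5=11
draw d_6=1: τ_6=5, arrival time A_6=16
draw d_7=3: τ_7=1, arrival time A_7=17
draw d_8=5: τ_8=3, arrival time A_8=20
draw d_9=2: τ_9=1, arrival time A_9=21
draw d_10=1: τ_10=5, arrival time A_10=26
N_t over t=0..10: 0:0 1:0 2:1 3:2 4:2 5:2 6:2 7:2 8:3 9:4 10:4


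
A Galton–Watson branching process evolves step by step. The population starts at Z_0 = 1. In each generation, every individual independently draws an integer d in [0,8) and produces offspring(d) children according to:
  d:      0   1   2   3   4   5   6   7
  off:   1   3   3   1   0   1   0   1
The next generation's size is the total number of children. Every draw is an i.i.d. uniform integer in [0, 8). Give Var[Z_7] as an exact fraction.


Outcome values over d=0..7: [1, 3, 3, 1, 0, 1, 0, 1]
Σy = 10, Σy² = 22, M = 8
μ = 10/8 = 5/4,  σ² = 22/8 − (5/4)² = 19/16
V_0 = 0, E_0 = 1
V_1 = 19/16·E_0 + (5/4)²·V_0 = 19/16;  E_1 = 5/4
V_2 = 19/16·E_1 + (5/4)²·V_1 = 855/256;  E_2 = 25/16
V_3 = 19/16·E_2 + (5/4)²·V_2 = 28975/4096;  E_3 = 125/64
V_4 = 19/16·E_3 + (5/4)²·V_3 = 876375/65536;  E_4 = 625/256
V_5 = 19/16·E_4 + (5/4)²·V_4 = 24949375/1048576;  E_5 = 3125/1024
V_6 = 19/16·E_5 + (5/4)²·V_5 = 684534375/16777216;  E_6 = 15625/4096
V_7 = 19/16·E_6 + (5/4)²·V_6 = 18329359375/268435456;  E_7 = 78125/16384

18329359375/268435456


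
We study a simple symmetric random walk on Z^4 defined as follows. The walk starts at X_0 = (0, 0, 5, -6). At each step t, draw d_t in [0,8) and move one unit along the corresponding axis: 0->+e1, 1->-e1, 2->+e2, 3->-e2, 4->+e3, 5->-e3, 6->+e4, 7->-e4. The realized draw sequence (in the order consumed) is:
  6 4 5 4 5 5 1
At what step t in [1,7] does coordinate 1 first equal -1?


7

t=0: X=(0, 0, 5, -6), d=6 → +e4, X_1=(0, 0, 5, -5)
t=1: X=(0, 0, 5, -5), d=4 → +e3, X_2=(0, 0, 6, -5)
t=2: X=(0, 0, 6, -5), d=5 → -e3, X_3=(0, 0, 5, -5)
t=3: X=(0, 0, 5, -5), d=4 → +e3, X_4=(0, 0, 6, -5)
t=4: X=(0, 0, 6, -5), d=5 → -e3, X_5=(0, 0, 5, -5)
t=5: X=(0, 0, 5, -5), d=5 → -e3, X_6=(0, 0, 4, -5)
t=6: X=(0, 0, 4, -5), d=1 → -e1, X_7=(-1, 0, 4, -5)


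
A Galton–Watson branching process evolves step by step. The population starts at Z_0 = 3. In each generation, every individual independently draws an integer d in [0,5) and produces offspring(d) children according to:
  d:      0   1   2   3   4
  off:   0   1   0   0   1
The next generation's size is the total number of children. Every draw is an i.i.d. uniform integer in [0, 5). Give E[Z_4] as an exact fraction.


Outcome values over d=0..4: [0, 1, 0, 0, 1]
Σy = 2, Σy² = 2, M = 5
μ = 2/5 = 2/5,  σ² = 2/5 − (2/5)² = 6/25
E[Z_0] = 3
E[Z_1] = 2/5·E[Z_0] = 6/5
E[Z_2] = 2/5·E[Z_1] = 12/25
E[Z_3] = 2/5·E[Z_2] = 24/125
E[Z_4] = 2/5·E[Z_3] = 48/625

48/625


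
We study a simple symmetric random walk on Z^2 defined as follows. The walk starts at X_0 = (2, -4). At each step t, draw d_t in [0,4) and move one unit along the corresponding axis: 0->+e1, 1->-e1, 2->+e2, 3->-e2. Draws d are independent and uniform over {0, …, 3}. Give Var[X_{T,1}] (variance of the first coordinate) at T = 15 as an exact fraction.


Outcome values over d=0..3: [1, -1, 0, 0]
Σy = 0, Σy² = 2, M = 4
μ = 0/4 = 0,  σ² = 2/4 − (0)² = 1/2
Independent increments: Var[X_15] = 15·σ² = 15·(1/2) = 15/2

15/2


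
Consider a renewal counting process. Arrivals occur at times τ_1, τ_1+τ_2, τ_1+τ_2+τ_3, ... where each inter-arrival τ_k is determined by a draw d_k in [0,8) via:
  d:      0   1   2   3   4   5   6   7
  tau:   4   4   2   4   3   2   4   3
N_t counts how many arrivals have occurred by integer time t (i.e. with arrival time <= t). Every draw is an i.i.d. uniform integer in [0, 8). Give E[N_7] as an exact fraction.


Inter-arrival values over d=0..7: [4, 4, 2, 4, 3, 2, 4, 3]
Each d has probability 1/8, so the pmf of τ is: f(2) = 1/4, f(3) = 1/4, f(4) = 1/2
Renewal equation for m(n) = E[N_n]: condition on τ_1 = k (if k <= n, one arrival plus a fresh copy on the remaining n−k steps): m(n) = F(n) + Σ_{k<=n} f(k)·m(n−k), where F(n) = P(τ <= n) and m(0) = 0
m(1) = F(1) = 0
m(2) = F(2) = 1/4
m(3) = F(3) = 1/2
m(4) = F(4) + f(2)·m(2) = 1 + 1/4·1/4 = 17/16
m(5) = F(5) + f(2)·m(3) + f(3)·m(2) = 1 + 1/4·1/2 + 1/4·1/4 = 19/16
m(6) = F(6) + f(2)·m(4) + f(3)·m(3) + f(4)·m(2) = 1 + 1/4·17/16 + 1/4·1/2 + 1/2·1/4 = 97/64
m(7) = F(7) + f(2)·m(5) + f(3)·m(4) + f(4)·m(3) = 1 + 1/4·19/16 + 1/4·17/16 + 1/2·1/2 = 29/16
E[N_7] = m(7) = 29/16

29/16


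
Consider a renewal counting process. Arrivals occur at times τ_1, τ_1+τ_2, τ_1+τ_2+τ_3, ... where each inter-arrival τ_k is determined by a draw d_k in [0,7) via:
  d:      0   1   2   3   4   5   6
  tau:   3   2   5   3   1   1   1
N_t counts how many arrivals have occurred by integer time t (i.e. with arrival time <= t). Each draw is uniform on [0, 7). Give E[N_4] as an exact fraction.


3889/2401

Inter-arrival values over d=0..6: [3, 2, 5, 3, 1, 1, 1]
Each d has probability 1/7, so the pmf of τ is: f(1) = 3/7, f(2) = 1/7, f(3) = 2/7, f(5) = 1/7
Renewal equation for m(n) = E[N_n]: condition on τ_1 = k (if k <= n, one arrival plus a fresh copy on the remaining n−k steps): m(n) = F(n) + Σ_{k<=n} f(k)·m(n−k), where F(n) = P(τ <= n) and m(0) = 0
m(1) = F(1) = 3/7
m(2) = F(2) + f(1)·m(1) = 4/7 + 3/7·3/7 = 37/49
m(3) = F(3) + f(1)·m(2) + f(2)·m(1) = 6/7 + 3/7·37/49 + 1/7·3/7 = 426/343
m(4) = F(4) + f(1)·m(3) + f(2)·m(2) + f(3)·m(1) = 6/7 + 3/7·426/343 + 1/7·37/49 + 2/7·3/7 = 3889/2401
E[N_4] = m(4) = 3889/2401


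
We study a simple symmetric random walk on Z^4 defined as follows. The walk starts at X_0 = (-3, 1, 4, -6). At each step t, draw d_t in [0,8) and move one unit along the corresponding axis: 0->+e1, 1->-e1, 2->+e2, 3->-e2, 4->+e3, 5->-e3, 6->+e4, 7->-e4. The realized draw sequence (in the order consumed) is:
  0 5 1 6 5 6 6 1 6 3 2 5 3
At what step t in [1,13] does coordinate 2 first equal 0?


10

t=0: X=(-3, 1, 4, -6), d=0 → +e1, X_1=(-2, 1, 4, -6)
t=1: X=(-2, 1, 4, -6), d=5 → -e3, X_2=(-2, 1, 3, -6)
t=2: X=(-2, 1, 3, -6), d=1 → -e1, X_3=(-3, 1, 3, -6)
t=3: X=(-3, 1, 3, -6), d=6 → +e4, X_4=(-3, 1, 3, -5)
t=4: X=(-3, 1, 3, -5), d=5 → -e3, X_5=(-3, 1, 2, -5)
t=5: X=(-3, 1, 2, -5), d=6 → +e4, X_6=(-3, 1, 2, -4)
t=6: X=(-3, 1, 2, -4), d=6 → +e4, X_7=(-3, 1, 2, -3)
t=7: X=(-3, 1, 2, -3), d=1 → -e1, X_8=(-4, 1, 2, -3)
t=8: X=(-4, 1, 2, -3), d=6 → +e4, X_9=(-4, 1, 2, -2)
t=9: X=(-4, 1, 2, -2), d=3 → -e2, X_10=(-4, 0, 2, -2)
t=10: X=(-4, 0, 2, -2), d=2 → +e2, X_11=(-4, 1, 2, -2)
t=11: X=(-4, 1, 2, -2), d=5 → -e3, X_12=(-4, 1, 1, -2)
t=12: X=(-4, 1, 1, -2), d=3 → -e2, X_13=(-4, 0, 1, -2)


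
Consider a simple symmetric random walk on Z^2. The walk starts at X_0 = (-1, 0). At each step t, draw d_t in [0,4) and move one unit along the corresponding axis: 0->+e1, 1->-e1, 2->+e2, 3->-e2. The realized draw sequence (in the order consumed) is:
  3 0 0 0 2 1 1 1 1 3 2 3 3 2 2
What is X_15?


t=0: X=(-1, 0), d=3 → -e2, X_1=(-1, -1)
t=1: X=(-1, -1), d=0 → +e1, X_2=(0, -1)
t=2: X=(0, -1), d=0 → +e1, X_3=(1, -1)
t=3: X=(1, -1), d=0 → +e1, X_4=(2, -1)
t=4: X=(2, -1), d=2 → +e2, X_5=(2, 0)
t=5: X=(2, 0), d=1 → -e1, X_6=(1, 0)
t=6: X=(1, 0), d=1 → -e1, X_7=(0, 0)
t=7: X=(0, 0), d=1 → -e1, X_8=(-1, 0)
t=8: X=(-1, 0), d=1 → -e1, X_9=(-2, 0)
t=9: X=(-2, 0), d=3 → -e2, X_10=(-2, -1)
t=10: X=(-2, -1), d=2 → +e2, X_11=(-2, 0)
t=11: X=(-2, 0), d=3 → -e2, X_12=(-2, -1)
t=12: X=(-2, -1), d=3 → -e2, X_13=(-2, -2)
t=13: X=(-2, -2), d=2 → +e2, X_14=(-2, -1)
t=14: X=(-2, -1), d=2 → +e2, X_15=(-2, 0)

(-2, 0)


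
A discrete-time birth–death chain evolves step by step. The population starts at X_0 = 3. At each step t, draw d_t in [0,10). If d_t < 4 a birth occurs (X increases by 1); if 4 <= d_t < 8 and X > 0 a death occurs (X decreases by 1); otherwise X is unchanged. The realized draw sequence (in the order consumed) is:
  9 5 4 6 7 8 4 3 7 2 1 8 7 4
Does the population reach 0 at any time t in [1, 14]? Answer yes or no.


yes

t=0: X=3, d=9 → hold, X_1=3
t=1: X=3, d=5 → death, X_2=2
t=2: X=2, d=4 → death, X_3=1
t=3: X=1, d=6 → death, X_4=0
t=4: X=0, d=7 → hold, X_5=0
t=5: X=0, d=8 → hold, X_6=0
t=6: X=0, d=4 → hold, X_7=0
t=7: X=0, d=3 → birth, X_8=1
t=8: X=1, d=7 → death, X_9=0
t=9: X=0, d=2 → birth, X_10=1
t=10: X=1, d=1 → birth, X_11=2
t=11: X=2, d=8 → hold, X_12=2
t=12: X=2, d=7 → death, X_13=1
t=13: X=1, d=4 → death, X_14=0
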